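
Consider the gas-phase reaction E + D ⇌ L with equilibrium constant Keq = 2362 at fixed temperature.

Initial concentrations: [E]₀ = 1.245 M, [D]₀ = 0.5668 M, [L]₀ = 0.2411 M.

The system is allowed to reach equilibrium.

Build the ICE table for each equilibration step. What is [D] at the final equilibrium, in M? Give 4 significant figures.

[D]_eq = 5.0365e-04 M

Q₀ = 0.3417 vs Keq = 2362 ⇒ Q<K, forward
Step 1:
                  E         D         L
  I           1.245    0.5668    0.2411
  C         -0.5663   -0.5663    0.5663
  E          0.6787 5.0365e-04    0.8074
  solve Keq expr → x = 0.5663; check Q = 2362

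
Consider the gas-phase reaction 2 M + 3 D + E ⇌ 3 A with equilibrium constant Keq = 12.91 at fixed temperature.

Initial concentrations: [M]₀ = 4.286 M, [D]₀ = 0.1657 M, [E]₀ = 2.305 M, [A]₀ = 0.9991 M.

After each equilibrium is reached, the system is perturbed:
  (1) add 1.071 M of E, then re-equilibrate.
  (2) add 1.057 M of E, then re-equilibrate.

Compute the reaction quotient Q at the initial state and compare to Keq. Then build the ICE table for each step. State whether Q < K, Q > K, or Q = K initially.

Q₀ = 5.177 vs Keq = 12.91 ⇒ Q<K, forward
Step 1:
                   M          D          E          A
  Initial      4.286     0.1657      2.305     0.9991
  Change    -0.02541   -0.03811    -0.0127    0.03811
  Equil        4.261     0.1276      2.292      1.037
  solve Keq expr → x = 0.0127; check Q = 12.91
Then add 1.071 M of E.
Step 2:
                   M          D          E          A
  Initial      4.261     0.1276      3.363      1.037
  Change   -0.009079   -0.01362  -0.004539    0.01362
  Equil        4.252      0.114      3.359      1.051
  solve Keq expr → x = 0.004539; check Q = 12.91
Then add 1.057 M of E.
Step 3:
                   M          D          E          A
  Initial      4.252      0.114      4.416      1.051
  Change   -0.005953  -0.008929  -0.002976   0.008929
  Equil        4.246      0.105      4.413       1.06
  solve Keq expr → x = 0.002976; check Q = 12.91

Q₀ = 5.177; Q < K (proceeds forward)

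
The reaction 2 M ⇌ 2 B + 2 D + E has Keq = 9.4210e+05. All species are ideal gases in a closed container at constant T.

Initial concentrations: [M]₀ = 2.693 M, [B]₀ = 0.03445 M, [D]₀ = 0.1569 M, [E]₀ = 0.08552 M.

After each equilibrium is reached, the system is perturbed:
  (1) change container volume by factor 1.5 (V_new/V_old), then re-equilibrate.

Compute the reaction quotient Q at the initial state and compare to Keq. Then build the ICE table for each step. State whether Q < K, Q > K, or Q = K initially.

Q₀ = 3.4452e-07; Q < K (proceeds forward)

Q₀ = 3.4452e-07 vs Keq = 9.4210e+05 ⇒ Q<K, forward
Step 1:
                  M         B         D         E
  init        2.693   0.03445    0.1569   0.08552
  Δ          -2.683     2.683     2.683     1.342
  eq       0.009502     2.718      2.84     1.427
  solve Keq expr → x = 1.342; check Q = 9.4210e+05
Then change container volume by factor 1.5 (V_new/V_old).
Step 2:
                  M         B         D         E
  init     0.006335     1.812     1.894    0.9515
  Δ       -0.002873  0.002873  0.002873  0.001437
  eq       0.003462     1.815     1.896    0.9529
  solve Keq expr → x = 0.001437; check Q = 9.4210e+05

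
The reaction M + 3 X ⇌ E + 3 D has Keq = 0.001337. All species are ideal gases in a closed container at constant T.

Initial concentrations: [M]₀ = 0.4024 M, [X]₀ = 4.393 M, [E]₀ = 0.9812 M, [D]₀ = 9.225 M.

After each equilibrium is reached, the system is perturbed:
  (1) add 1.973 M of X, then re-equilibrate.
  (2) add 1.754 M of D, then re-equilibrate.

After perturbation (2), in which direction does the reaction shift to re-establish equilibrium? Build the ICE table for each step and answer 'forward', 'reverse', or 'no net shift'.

Q₀ = 22.58 vs Keq = 0.001337 ⇒ Q>K, reverse
Step 1:
                  M         X         E         D
  Initial    0.4024     4.393    0.9812     9.225
  Change     0.9783     2.935   -0.9783    -2.935
  Equil       1.381     7.328  0.002919      6.29
  solve Keq expr → x = -0.9783; check Q = 0.001337
Then add 1.973 M of X.
Step 2:
                  M         X         E         D
  Initial     1.381     9.301  0.002919      6.29
  Change  -0.002994 -0.008981  0.002994  0.008981
  Equil       1.378     9.292  0.005912     6.299
  solve Keq expr → x = 0.002994; check Q = 0.001337
Then add 1.754 M of D.
Step 3:
                  M         X         E         D
  Initial     1.378     9.292  0.005912     8.053
  Change   0.003058  0.009175 -0.003058 -0.009175
  Equil       1.381     9.301  0.002854     8.044
  solve Keq expr → x = -0.003058; check Q = 0.001337

Direction: reverse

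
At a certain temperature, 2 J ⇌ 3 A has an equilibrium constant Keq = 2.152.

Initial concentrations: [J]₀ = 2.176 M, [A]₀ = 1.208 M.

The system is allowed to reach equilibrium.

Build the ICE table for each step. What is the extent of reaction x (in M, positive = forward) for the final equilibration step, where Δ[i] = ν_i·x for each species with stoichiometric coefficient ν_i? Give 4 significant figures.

Q₀ = 0.3723 vs Keq = 2.152 ⇒ Q<K, forward
Step 1:
                  J         A
  init        2.176     1.208
  Δ         -0.4386    0.6579
  eq          1.737     1.866
  solve Keq expr → x = 0.2193; check Q = 2.152

x = 0.2193 M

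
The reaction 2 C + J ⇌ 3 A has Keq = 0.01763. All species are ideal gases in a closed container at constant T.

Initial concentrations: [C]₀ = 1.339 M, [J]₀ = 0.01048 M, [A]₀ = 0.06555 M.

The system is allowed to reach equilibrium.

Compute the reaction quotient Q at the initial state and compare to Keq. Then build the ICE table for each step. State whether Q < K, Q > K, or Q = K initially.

Q₀ = 0.01499 vs Keq = 0.01763 ⇒ Q<K, forward
Step 1:
                    C           J           A
  I             1.339     0.01048     0.06555
  C          -0.00137 -6.8493e-04    0.002055
  E             1.338    0.009795      0.0676
  solve Keq expr → x = 6.8493e-04; check Q = 0.01763

Q₀ = 0.01499; Q < K (proceeds forward)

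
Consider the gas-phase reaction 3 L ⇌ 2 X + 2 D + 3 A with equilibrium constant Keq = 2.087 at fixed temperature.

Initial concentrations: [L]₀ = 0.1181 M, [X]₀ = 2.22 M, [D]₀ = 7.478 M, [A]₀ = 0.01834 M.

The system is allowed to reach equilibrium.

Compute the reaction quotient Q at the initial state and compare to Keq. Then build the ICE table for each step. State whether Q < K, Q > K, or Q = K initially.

Q₀ = 1.032 vs Keq = 2.087 ⇒ Q<K, forward
Step 1:
                  L         X         D         A
  I          0.1181      2.22     7.478   0.01834
  C       -0.004036   0.00269   0.00269  0.004036
  E          0.1141     2.223     7.481   0.02238
  solve Keq expr → x = 0.001345; check Q = 2.087

Q₀ = 1.032; Q < K (proceeds forward)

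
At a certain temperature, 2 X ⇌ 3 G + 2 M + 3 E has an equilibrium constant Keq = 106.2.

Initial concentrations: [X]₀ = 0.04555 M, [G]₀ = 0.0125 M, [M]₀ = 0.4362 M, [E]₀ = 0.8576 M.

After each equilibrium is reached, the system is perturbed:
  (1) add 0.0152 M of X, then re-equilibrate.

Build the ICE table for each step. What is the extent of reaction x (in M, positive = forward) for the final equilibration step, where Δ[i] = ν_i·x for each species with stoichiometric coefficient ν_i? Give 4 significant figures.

Q₀ = 1.1297e-04 vs Keq = 106.2 ⇒ Q<K, forward
Step 1:
                    X           G           M           E
  Initial     0.04555      0.0125      0.4362      0.8576
  Change     -0.04462     0.06693     0.04462     0.06693
  Equil    9.2854e-04     0.07943      0.4808      0.9245
  solve Keq expr → x = 0.02231; check Q = 106.2
Then add 0.0152 M of X.
Step 2:
                    X           G           M           E
  Initial     0.01613     0.07943      0.4808      0.9245
  Change      -0.0147     0.02205      0.0147     0.02205
  Equil      0.001431      0.1015      0.4955      0.9466
  solve Keq expr → x = 0.007349; check Q = 106.2

x = 0.007349 M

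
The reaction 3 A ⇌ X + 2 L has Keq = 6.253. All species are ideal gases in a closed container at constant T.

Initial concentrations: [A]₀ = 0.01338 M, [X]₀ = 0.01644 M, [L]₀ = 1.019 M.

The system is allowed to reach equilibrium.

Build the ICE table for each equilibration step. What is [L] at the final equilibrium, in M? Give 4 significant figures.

Q₀ = 7127 vs Keq = 6.253 ⇒ Q>K, reverse
Step 1:
                  A         X         L
  I         0.01338   0.01644     1.019
  C         0.04542  -0.01514  -0.03028
  E          0.0588    0.0013    0.9887
  solve Keq expr → x = -0.01514; check Q = 6.253

[L]_eq = 0.9887 M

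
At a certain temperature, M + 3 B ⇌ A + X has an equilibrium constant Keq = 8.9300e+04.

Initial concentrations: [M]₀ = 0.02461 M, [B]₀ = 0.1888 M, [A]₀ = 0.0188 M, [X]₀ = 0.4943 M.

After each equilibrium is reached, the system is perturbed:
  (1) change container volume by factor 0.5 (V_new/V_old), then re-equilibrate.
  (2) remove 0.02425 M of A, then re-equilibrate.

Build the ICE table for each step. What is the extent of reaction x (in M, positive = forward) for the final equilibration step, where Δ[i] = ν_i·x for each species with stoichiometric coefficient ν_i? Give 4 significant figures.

Q₀ = 56.11 vs Keq = 8.9300e+04 ⇒ Q<K, forward
Step 1:
                  M         B         A         X
  Initial   0.02461    0.1888    0.0188    0.4943
  Change   -0.02445  -0.07334   0.02445   0.02445
  Equil   1.6322e-04    0.1155   0.04325    0.5187
  solve Keq expr → x = 0.02445; check Q = 8.9300e+04
Then change container volume by factor 0.5 (V_new/V_old).
Step 2:
                  M         B         A         X
  Initial 3.2644e-04    0.2309   0.08649     1.037
  Change  -2.4379e-04 -7.3138e-04 2.4379e-04 2.4379e-04
  Equil   8.2641e-05    0.2302   0.08674     1.038
  solve Keq expr → x = 2.4379e-04; check Q = 8.9300e+04
Then remove 0.02425 M of A.
Step 3:
                  M         B         A         X
  Initial 8.2641e-05    0.2302   0.06249     1.038
  Change  -2.3028e-05 -6.9083e-05 2.3028e-05 2.3028e-05
  Equil   5.9613e-05    0.2301   0.06251     1.038
  solve Keq expr → x = 2.3028e-05; check Q = 8.9300e+04

x = 2.3028e-05 M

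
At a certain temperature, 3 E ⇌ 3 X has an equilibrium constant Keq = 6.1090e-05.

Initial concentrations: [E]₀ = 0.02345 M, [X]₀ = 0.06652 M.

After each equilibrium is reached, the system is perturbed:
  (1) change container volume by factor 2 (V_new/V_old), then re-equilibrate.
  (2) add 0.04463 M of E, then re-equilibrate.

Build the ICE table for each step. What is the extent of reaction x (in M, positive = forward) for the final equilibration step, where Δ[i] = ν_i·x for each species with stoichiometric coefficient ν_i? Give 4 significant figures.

x = 5.6371e-04 M

Q₀ = 22.83 vs Keq = 6.1090e-05 ⇒ Q>K, reverse
Step 1:
                   E          X
  init       0.02345    0.06652
  Δ          0.06311   -0.06311
  eq         0.08656   0.003409
  solve Keq expr → x = -0.02104; check Q = 6.1090e-05
Then change container volume by factor 2 (V_new/V_old).
Step 2:
                   E          X
  init       0.04328   0.001705
  Δ                0          0
  eq         0.04328   0.001705
  solve Keq expr → x = 0; check Q = 6.1090e-05
Then add 0.04463 M of E.
Step 3:
                   E          X
  init       0.08791   0.001705
  Δ        -0.001691   0.001691
  eq         0.08622   0.003396
  solve Keq expr → x = 5.6371e-04; check Q = 6.1090e-05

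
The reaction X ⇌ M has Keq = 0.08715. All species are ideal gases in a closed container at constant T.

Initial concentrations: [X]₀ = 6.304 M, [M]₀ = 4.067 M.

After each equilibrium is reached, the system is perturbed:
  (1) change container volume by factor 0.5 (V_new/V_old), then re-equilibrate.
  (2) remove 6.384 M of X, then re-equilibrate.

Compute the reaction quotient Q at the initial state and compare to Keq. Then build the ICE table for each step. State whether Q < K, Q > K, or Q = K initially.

Q₀ = 0.6451; Q > K (proceeds reverse)

Q₀ = 0.6451 vs Keq = 0.08715 ⇒ Q>K, reverse
Step 1:
                    X           M
  I             6.304       4.067
  C             3.236      -3.236
  E              9.54      0.8314
  solve Keq expr → x = -3.236; check Q = 0.08715
Then change container volume by factor 0.5 (V_new/V_old).
Step 2:
                    X           M
  I             19.08       1.663
  C                 0           0
  E             19.08       1.663
  solve Keq expr → x = 0; check Q = 0.08715
Then remove 6.384 M of X.
Step 3:
                    X           M
  I              12.7       1.663
  C            0.5118     -0.5118
  E             13.21       1.151
  solve Keq expr → x = -0.5118; check Q = 0.08715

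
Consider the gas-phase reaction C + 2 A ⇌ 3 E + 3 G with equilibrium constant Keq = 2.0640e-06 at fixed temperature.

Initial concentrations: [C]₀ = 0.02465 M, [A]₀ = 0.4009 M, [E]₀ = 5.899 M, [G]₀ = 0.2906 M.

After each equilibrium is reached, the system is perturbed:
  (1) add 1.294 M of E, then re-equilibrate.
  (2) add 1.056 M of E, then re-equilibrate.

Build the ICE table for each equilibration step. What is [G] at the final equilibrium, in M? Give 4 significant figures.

Q₀ = 1272 vs Keq = 2.0640e-06 ⇒ Q>K, reverse
Step 1:
                   C          A          E          G
  Initial    0.02465     0.4009      5.899     0.2906
  Change      0.0966     0.1932    -0.2898    -0.2898
  Equil       0.1213     0.5941      5.609 7.9398e-04
  solve Keq expr → x = -0.0966; check Q = 2.0640e-06
Then add 1.294 M of E.
Step 2:
                   C          A          E          G
  Initial     0.1213     0.5941      6.903 7.9398e-04
  Change  4.9552e-05 9.9105e-05 -1.4866e-04 -1.4866e-04
  Equil       0.1213     0.5942      6.903 6.4532e-04
  solve Keq expr → x = -4.9552e-05; check Q = 2.0640e-06
Then add 1.056 M of E.
Step 3:
                   C          A          E          G
  Initial     0.1213     0.5942      7.959 6.4532e-04
  Change  2.8512e-05 5.7023e-05 -8.5535e-05 -8.5535e-05
  Equil       0.1213     0.5943      7.959 5.5978e-04
  solve Keq expr → x = -2.8512e-05; check Q = 2.0640e-06

[G]_eq = 5.5978e-04 M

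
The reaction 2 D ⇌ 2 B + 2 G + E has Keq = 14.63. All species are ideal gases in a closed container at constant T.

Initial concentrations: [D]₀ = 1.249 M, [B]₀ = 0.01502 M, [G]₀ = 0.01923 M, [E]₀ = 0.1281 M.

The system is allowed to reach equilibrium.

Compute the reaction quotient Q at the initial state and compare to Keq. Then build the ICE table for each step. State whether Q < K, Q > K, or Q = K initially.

Q₀ = 6.8505e-09; Q < K (proceeds forward)

Q₀ = 6.8505e-09 vs Keq = 14.63 ⇒ Q<K, forward
Step 1:
                   D          B          G          E
  Initial      1.249    0.01502    0.01923     0.1281
  Change      -1.023      1.023      1.023     0.5114
  Equil       0.2261      1.038      1.042     0.6395
  solve Keq expr → x = 0.5114; check Q = 14.63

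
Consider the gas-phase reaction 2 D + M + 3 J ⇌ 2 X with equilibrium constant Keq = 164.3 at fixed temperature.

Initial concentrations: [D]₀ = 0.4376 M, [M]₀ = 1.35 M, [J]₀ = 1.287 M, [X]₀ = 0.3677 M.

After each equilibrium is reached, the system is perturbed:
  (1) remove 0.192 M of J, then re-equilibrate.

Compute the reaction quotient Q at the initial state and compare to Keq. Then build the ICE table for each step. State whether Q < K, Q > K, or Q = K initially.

Q₀ = 0.2453; Q < K (proceeds forward)

Q₀ = 0.2453 vs Keq = 164.3 ⇒ Q<K, forward
Step 1:
                    D           M           J           X
  init         0.4376        1.35       1.287      0.3677
  Δ           -0.3573     -0.1787      -0.536      0.3573
  eq          0.08029       1.171       0.751       0.725
  solve Keq expr → x = 0.1787; check Q = 164.3
Then remove 0.192 M of J.
Step 2:
                    D           M           J           X
  init        0.08029       1.171       0.559       0.725
  Δ            0.0273     0.01365     0.04095     -0.0273
  eq           0.1076       1.185         0.6      0.6977
  solve Keq expr → x = -0.01365; check Q = 164.3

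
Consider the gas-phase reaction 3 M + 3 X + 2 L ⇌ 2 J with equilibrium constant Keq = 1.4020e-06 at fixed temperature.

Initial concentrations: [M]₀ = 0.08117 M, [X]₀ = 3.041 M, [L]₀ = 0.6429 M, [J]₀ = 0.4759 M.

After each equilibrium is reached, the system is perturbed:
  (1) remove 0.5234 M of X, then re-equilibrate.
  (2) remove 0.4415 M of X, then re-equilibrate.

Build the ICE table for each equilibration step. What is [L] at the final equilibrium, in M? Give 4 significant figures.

[L]_eq = 1.115 M

Q₀ = 36.43 vs Keq = 1.4020e-06 ⇒ Q>K, reverse
Step 1:
                  M         X         L         J
  I         0.08117     3.041    0.6429    0.4759
  C          0.7039    0.7039    0.4693   -0.4693
  E          0.7851     3.745     1.112  0.006638
  solve Keq expr → x = -0.2346; check Q = 1.4020e-06
Then remove 0.5234 M of X.
Step 2:
                  M         X         L         J
  I          0.7851     3.221     1.112  0.006638
  C        0.001966  0.001966  0.001311 -0.001311
  E           0.787     3.223     1.113  0.005327
  solve Keq expr → x = -6.5541e-04; check Q = 1.4020e-06
Then remove 0.4415 M of X.
Step 3:
                  M         X         L         J
  I           0.787     2.782     1.113  0.005327
  C        0.001554  0.001554  0.001036 -0.001036
  E          0.7886     2.784     1.115  0.004292
  solve Keq expr → x = -5.1795e-04; check Q = 1.4020e-06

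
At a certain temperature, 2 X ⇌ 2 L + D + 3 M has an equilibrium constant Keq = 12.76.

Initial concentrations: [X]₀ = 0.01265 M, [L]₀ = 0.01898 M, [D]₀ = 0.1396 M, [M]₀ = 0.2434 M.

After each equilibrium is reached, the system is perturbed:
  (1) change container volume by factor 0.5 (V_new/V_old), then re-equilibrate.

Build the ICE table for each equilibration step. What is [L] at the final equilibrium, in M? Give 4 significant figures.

Q₀ = 0.004532 vs Keq = 12.76 ⇒ Q<K, forward
Step 1:
                  X         L         D         M
  init      0.01265   0.01898    0.1396    0.2434
  Δ         -0.0122    0.0122  0.006102   0.01831
  eq      4.4613e-04   0.03118    0.1457    0.2617
  solve Keq expr → x = 0.006102; check Q = 12.76
Then change container volume by factor 0.5 (V_new/V_old).
Step 2:
                  X         L         D         M
  init    8.9225e-04   0.06237    0.2914    0.5234
  Δ         0.00249  -0.00249 -0.001245 -0.003736
  eq       0.003383   0.05988    0.2902    0.5197
  solve Keq expr → x = -0.001245; check Q = 12.76

[L]_eq = 0.05988 M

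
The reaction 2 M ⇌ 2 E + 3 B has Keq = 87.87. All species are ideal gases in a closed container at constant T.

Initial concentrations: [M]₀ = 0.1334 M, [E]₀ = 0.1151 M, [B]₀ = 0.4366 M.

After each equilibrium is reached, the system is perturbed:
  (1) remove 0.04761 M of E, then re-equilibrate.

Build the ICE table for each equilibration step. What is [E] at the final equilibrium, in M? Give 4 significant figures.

[E]_eq = 0.1909 M

Q₀ = 0.06196 vs Keq = 87.87 ⇒ Q<K, forward
Step 1:
                  M         E         B
  I          0.1334    0.1151    0.4366
  C         -0.1211    0.1211    0.1817
  E         0.01225    0.2362    0.6183
  solve Keq expr → x = 0.06057; check Q = 87.87
Then remove 0.04761 M of E.
Step 2:
                  M         E         B
  I         0.01225    0.1886    0.6183
  C        -0.00227   0.00227  0.003405
  E        0.009984    0.1909    0.6217
  solve Keq expr → x = 0.001135; check Q = 87.87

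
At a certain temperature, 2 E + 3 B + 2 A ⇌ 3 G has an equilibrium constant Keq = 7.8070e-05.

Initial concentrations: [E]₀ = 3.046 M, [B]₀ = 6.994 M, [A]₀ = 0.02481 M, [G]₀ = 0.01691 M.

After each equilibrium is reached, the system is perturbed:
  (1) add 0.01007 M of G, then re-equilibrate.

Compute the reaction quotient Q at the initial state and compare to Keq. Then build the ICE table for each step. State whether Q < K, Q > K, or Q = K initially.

Q₀ = 2.4748e-06; Q < K (proceeds forward)

Q₀ = 2.4748e-06 vs Keq = 7.8070e-05 ⇒ Q<K, forward
Step 1:
                    E           B           A           G
  I             3.046       6.994     0.02481     0.01691
  C          -0.01179    -0.01768    -0.01179     0.01768
  E             3.034       6.976     0.01302     0.03459
  solve Keq expr → x = 0.005894; check Q = 7.8070e-05
Then add 0.01007 M of G.
Step 2:
                    E           B           A           G
  I             3.034       6.976     0.01302     0.04466
  C          0.003123    0.004685    0.003123   -0.004685
  E             3.037       6.981     0.01615     0.03998
  solve Keq expr → x = -0.001562; check Q = 7.8070e-05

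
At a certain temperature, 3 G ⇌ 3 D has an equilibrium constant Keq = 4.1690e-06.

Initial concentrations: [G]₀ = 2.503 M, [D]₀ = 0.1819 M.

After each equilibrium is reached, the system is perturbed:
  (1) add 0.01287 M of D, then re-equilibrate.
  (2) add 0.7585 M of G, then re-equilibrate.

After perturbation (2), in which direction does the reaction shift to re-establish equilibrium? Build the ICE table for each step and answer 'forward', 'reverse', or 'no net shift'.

Direction: forward

Q₀ = 3.8381e-04 vs Keq = 4.1690e-06 ⇒ Q>K, reverse
Step 1:
                    G           D
  Initial       2.503      0.1819
  Change       0.1394     -0.1394
  Equil         2.642     0.04253
  solve Keq expr → x = -0.04646; check Q = 4.1690e-06
Then add 0.01287 M of D.
Step 2:
                    G           D
  Initial       2.642      0.0554
  Change      0.01267    -0.01267
  Equil         2.655     0.04273
  solve Keq expr → x = -0.004222; check Q = 4.1690e-06
Then add 0.7585 M of G.
Step 3:
                    G           D
  Initial       3.414     0.04273
  Change     -0.01201     0.01201
  Equil         3.402     0.05475
  solve Keq expr → x = 0.004005; check Q = 4.1690e-06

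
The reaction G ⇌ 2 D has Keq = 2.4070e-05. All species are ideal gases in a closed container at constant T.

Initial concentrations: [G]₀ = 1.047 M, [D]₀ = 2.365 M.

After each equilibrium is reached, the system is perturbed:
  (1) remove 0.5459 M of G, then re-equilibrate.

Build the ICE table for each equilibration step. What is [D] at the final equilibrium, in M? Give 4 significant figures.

[D]_eq = 0.00636 M

Q₀ = 5.342 vs Keq = 2.4070e-05 ⇒ Q>K, reverse
Step 1:
                    G           D
  I             1.047       2.365
  C             1.179      -2.358
  E             2.226     0.00732
  solve Keq expr → x = -1.179; check Q = 2.4070e-05
Then remove 0.5459 M of G.
Step 2:
                    G           D
  I              1.68     0.00732
  C        4.7985e-04 -9.5971e-04
  E              1.68     0.00636
  solve Keq expr → x = -4.7985e-04; check Q = 2.4070e-05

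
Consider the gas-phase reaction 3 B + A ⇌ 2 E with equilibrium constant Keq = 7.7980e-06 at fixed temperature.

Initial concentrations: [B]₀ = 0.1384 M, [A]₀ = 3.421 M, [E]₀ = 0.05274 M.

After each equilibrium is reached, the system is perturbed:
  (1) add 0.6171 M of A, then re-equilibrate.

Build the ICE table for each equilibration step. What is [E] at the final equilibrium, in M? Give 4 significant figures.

[E]_eq = 5.6773e-04 M

Q₀ = 0.3067 vs Keq = 7.7980e-06 ⇒ Q>K, reverse
Step 1:
                    B           A           E
  Initial      0.1384       3.421     0.05274
  Change      0.07833     0.02611    -0.05222
  Equil        0.2167       3.447  5.2310e-04
  solve Keq expr → x = -0.02611; check Q = 7.7980e-06
Then add 0.6171 M of A.
Step 2:
                    B           A           E
  Initial      0.2167       4.064  5.2310e-04
  Change  -6.6947e-05 -2.2316e-05  4.4631e-05
  Equil        0.2167       4.064  5.6773e-04
  solve Keq expr → x = 2.2316e-05; check Q = 7.7980e-06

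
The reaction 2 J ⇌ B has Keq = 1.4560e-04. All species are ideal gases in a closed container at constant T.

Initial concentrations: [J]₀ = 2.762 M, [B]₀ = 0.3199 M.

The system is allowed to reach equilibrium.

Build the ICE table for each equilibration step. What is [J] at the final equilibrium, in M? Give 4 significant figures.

[J]_eq = 3.398 M

Q₀ = 0.04193 vs Keq = 1.4560e-04 ⇒ Q>K, reverse
Step 1:
                  J         B
  Initial     2.762    0.3199
  Change     0.6364   -0.3182
  Equil       3.398  0.001682
  solve Keq expr → x = -0.3182; check Q = 1.4560e-04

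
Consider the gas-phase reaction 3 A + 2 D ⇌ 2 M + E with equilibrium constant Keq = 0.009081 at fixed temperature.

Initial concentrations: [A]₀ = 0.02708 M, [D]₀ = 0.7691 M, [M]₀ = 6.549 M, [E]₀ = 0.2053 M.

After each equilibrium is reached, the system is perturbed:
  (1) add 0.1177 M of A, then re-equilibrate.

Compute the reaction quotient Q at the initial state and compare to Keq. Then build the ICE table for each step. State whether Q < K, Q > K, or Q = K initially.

Q₀ = 7.4960e+05; Q > K (proceeds reverse)

Q₀ = 7.4960e+05 vs Keq = 0.009081 ⇒ Q>K, reverse
Step 1:
                  A         D         M         E
  Initial   0.02708    0.7691     6.549    0.2053
  Change     0.6156    0.4104   -0.4104   -0.2052
  Equil      0.6427      1.18     6.139 8.9015e-05
  solve Keq expr → x = -0.2052; check Q = 0.009081
Then add 0.1177 M of A.
Step 2:
                  A         D         M         E
  Initial    0.7604      1.18     6.139 8.9015e-05
  Change  -1.7481e-04 -1.1654e-04 1.1654e-04 5.8270e-05
  Equil      0.7602     1.179     6.139 1.4728e-04
  solve Keq expr → x = 5.8270e-05; check Q = 0.009081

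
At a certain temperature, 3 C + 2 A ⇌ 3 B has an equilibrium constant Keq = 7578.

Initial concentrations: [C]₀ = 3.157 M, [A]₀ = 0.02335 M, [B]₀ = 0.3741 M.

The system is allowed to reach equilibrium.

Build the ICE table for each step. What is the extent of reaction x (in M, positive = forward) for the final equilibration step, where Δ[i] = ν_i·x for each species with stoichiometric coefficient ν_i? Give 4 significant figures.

Q₀ = 3.052 vs Keq = 7578 ⇒ Q<K, forward
Step 1:
                    C           A           B
  I             3.157     0.02335      0.3741
  C          -0.03421    -0.02281     0.03421
  E             3.123  5.4312e-04      0.4083
  solve Keq expr → x = 0.0114; check Q = 7578

x = 0.0114 M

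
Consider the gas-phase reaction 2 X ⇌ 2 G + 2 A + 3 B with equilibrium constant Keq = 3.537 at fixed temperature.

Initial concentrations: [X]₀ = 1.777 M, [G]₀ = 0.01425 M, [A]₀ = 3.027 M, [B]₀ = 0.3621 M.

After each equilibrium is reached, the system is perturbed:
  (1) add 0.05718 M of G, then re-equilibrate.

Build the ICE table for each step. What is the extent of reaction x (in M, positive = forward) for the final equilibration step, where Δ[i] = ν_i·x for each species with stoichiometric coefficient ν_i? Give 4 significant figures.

Q₀ = 2.7975e-05 vs Keq = 3.537 ⇒ Q<K, forward
Step 1:
                    X           G           A           B
  init          1.777     0.01425       3.027      0.3621
  Δ           -0.5245      0.5245      0.5245      0.7867
  eq            1.253      0.5387       3.551       1.149
  solve Keq expr → x = 0.2622; check Q = 3.537
Then add 0.05718 M of G.
Step 2:
                    X           G           A           B
  init          1.253      0.5959       3.551       1.149
  Δ           0.02115    -0.02115    -0.02115    -0.03173
  eq            1.274      0.5747        3.53       1.117
  solve Keq expr → x = -0.01058; check Q = 3.537

x = -0.01058 M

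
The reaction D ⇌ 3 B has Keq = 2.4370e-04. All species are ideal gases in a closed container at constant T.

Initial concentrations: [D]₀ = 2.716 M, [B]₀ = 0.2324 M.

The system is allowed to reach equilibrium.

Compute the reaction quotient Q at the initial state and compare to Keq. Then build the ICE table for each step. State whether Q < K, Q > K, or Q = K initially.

Q₀ = 0.004621; Q > K (proceeds reverse)

Q₀ = 0.004621 vs Keq = 2.4370e-04 ⇒ Q>K, reverse
Step 1:
                   D          B
  I            2.716     0.2324
  C          0.04825    -0.1447
  E            2.764    0.08766
  solve Keq expr → x = -0.04825; check Q = 2.4370e-04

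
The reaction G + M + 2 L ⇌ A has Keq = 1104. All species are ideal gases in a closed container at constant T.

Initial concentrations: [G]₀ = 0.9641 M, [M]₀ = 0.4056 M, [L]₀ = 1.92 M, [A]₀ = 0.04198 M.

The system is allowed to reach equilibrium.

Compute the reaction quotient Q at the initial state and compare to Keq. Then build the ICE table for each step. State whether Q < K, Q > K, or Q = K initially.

Q₀ = 0.02912 vs Keq = 1104 ⇒ Q<K, forward
Step 1:
                   G          M          L          A
  init        0.9641     0.4056       1.92    0.04198
  Δ           -0.405     -0.405      -0.81      0.405
  eq          0.5591 5.8779e-04       1.11      0.447
  solve Keq expr → x = 0.405; check Q = 1104

Q₀ = 0.02912; Q < K (proceeds forward)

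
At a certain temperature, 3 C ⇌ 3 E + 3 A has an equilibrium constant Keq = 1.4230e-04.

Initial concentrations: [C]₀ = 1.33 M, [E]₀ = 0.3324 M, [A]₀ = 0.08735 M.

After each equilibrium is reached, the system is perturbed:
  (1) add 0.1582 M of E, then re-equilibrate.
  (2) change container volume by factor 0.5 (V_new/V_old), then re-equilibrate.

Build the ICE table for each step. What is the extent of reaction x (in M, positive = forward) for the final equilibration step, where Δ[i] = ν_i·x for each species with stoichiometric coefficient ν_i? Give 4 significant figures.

x = -0.03565 M

Q₀ = 1.0404e-05 vs Keq = 1.4230e-04 ⇒ Q<K, forward
Step 1:
                  C         E         A
  init         1.33    0.3324   0.08735
  Δ          -0.074     0.074     0.074
  eq          1.256    0.4064    0.1614
  solve Keq expr → x = 0.02467; check Q = 1.4230e-04
Then add 0.1582 M of E.
Step 2:
                  C         E         A
  init        1.256    0.5646    0.1614
  Δ         0.03432  -0.03432  -0.03432
  eq           1.29    0.5303     0.127
  solve Keq expr → x = -0.01144; check Q = 1.4230e-04
Then change container volume by factor 0.5 (V_new/V_old).
Step 3:
                  C         E         A
  init        2.581     1.061    0.2541
  Δ          0.1069   -0.1069   -0.1069
  eq          2.688    0.9536    0.1471
  solve Keq expr → x = -0.03565; check Q = 1.4230e-04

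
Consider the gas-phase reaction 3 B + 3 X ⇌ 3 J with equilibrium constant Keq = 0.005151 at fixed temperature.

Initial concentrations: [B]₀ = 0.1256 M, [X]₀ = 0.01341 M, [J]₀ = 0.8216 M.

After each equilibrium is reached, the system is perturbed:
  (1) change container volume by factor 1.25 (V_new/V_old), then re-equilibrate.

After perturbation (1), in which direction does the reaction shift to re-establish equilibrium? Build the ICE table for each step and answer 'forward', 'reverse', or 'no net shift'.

Q₀ = 1.1607e+08 vs Keq = 0.005151 ⇒ Q>K, reverse
Step 1:
                   B          X          J
  I           0.1256    0.01341     0.8216
  C           0.7157     0.7157    -0.7157
  E           0.8413     0.7291     0.1059
  solve Keq expr → x = -0.2386; check Q = 0.005151
Then change container volume by factor 1.25 (V_new/V_old).
Step 2:
                   B          X          J
  I            0.673     0.5833    0.08474
  C           0.0139     0.0139    -0.0139
  E           0.6869     0.5972    0.07084
  solve Keq expr → x = -0.004633; check Q = 0.005151

Direction: reverse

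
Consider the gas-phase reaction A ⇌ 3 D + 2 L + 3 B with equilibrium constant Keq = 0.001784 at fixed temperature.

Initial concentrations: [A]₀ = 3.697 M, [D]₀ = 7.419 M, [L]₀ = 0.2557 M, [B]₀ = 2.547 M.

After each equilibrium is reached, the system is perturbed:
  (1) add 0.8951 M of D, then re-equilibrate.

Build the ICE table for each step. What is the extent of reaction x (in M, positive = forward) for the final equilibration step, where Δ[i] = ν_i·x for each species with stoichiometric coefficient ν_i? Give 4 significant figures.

Q₀ = 119.3 vs Keq = 0.001784 ⇒ Q>K, reverse
Step 1:
                    A           D           L           B
  init          3.697       7.419      0.2557       2.547
  Δ            0.1272     -0.3815     -0.2543     -0.3815
  eq            3.824       7.038    0.001388       2.166
  solve Keq expr → x = -0.1272; check Q = 0.001784
Then add 0.8951 M of D.
Step 2:
                    A           D           L           B
  init          3.824       7.933    0.001388       2.166
  Δ        1.1393e-04 -3.4178e-04 -2.2786e-04 -3.4178e-04
  eq            3.824       7.932     0.00116       2.165
  solve Keq expr → x = -1.1393e-04; check Q = 0.001784

x = -1.1393e-04 M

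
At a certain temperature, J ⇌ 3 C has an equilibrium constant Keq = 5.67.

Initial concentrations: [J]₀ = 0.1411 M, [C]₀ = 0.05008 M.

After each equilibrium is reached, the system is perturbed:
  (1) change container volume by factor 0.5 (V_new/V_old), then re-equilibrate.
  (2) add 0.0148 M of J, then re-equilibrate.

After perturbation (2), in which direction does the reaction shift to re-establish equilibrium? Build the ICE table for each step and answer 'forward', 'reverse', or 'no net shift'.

Q₀ = 8.9016e-04 vs Keq = 5.67 ⇒ Q<K, forward
Step 1:
                  J         C
  I          0.1411   0.05008
  C          -0.127    0.3809
  E         0.01412     0.431
  solve Keq expr → x = 0.127; check Q = 5.67
Then change container volume by factor 0.5 (V_new/V_old).
Step 2:
                  J         C
  I         0.02824     0.862
  C         0.04204   -0.1261
  E         0.07029    0.7359
  solve Keq expr → x = -0.04204; check Q = 5.67
Then add 0.0148 M of J.
Step 3:
                  J         C
  I         0.08509    0.7359
  C       -0.007842   0.02352
  E         0.07725    0.7594
  solve Keq expr → x = 0.007842; check Q = 5.67

Direction: forward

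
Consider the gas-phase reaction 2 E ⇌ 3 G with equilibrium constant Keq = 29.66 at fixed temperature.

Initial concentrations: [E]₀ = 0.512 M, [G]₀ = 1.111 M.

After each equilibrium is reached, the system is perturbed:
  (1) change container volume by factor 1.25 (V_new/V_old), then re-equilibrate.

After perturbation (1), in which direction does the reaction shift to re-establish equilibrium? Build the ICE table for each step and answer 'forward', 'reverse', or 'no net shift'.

Direction: forward

Q₀ = 5.231 vs Keq = 29.66 ⇒ Q<K, forward
Step 1:
                   E          G
  Initial      0.512      1.111
  Change     -0.2028     0.3043
  Equil       0.3092      1.415
  solve Keq expr → x = 0.1014; check Q = 29.66
Then change container volume by factor 1.25 (V_new/V_old).
Step 2:
                   E          G
  Initial     0.2473      1.132
  Change     -0.0181    0.02716
  Equil       0.2292      1.159
  solve Keq expr → x = 0.009052; check Q = 29.66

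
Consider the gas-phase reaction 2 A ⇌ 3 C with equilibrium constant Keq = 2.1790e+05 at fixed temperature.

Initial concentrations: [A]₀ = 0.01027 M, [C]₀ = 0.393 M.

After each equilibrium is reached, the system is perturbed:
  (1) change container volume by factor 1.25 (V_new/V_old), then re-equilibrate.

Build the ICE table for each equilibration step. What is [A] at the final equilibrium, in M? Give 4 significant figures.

[A]_eq = 3.9898e-04 M

Q₀ = 575.5 vs Keq = 2.1790e+05 ⇒ Q<K, forward
Step 1:
                   A          C
  Initial    0.01027      0.393
  Change   -0.009713    0.01457
  Equil   5.5741e-04     0.4076
  solve Keq expr → x = 0.004856; check Q = 2.1790e+05
Then change container volume by factor 1.25 (V_new/V_old).
Step 2:
                   A          C
  Initial 4.4593e-04     0.3261
  Change  -4.6948e-05 7.0423e-05
  Equil   3.9898e-04     0.3261
  solve Keq expr → x = 2.3474e-05; check Q = 2.1790e+05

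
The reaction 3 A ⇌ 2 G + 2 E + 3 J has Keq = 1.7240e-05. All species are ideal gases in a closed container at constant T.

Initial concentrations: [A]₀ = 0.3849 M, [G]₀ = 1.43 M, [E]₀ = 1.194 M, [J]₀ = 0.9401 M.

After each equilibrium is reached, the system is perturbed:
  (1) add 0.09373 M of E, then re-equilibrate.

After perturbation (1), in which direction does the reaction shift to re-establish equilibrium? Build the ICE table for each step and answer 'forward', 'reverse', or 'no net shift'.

Q₀ = 42.48 vs Keq = 1.7240e-05 ⇒ Q>K, reverse
Step 1:
                   A          G          E          J
  I           0.3849       1.43      1.194     0.9401
  C           0.8882    -0.5921    -0.5921    -0.8882
  E            1.273     0.8379     0.6019    0.05191
  solve Keq expr → x = -0.2961; check Q = 1.7240e-05
Then add 0.09373 M of E.
Step 2:
                   A          G          E          J
  I            1.273     0.8379     0.6956    0.05191
  C          0.00437  -0.002913  -0.002913   -0.00437
  E            1.277      0.835     0.6927    0.04754
  solve Keq expr → x = -0.001457; check Q = 1.7240e-05

Direction: reverse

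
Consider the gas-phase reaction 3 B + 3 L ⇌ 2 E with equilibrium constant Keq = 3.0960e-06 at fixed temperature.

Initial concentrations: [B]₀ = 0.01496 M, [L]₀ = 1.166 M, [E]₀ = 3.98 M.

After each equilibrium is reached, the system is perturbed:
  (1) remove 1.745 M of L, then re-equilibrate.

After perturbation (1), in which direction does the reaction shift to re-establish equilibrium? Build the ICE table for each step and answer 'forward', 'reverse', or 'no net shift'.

Direction: reverse

Q₀ = 2.9845e+06 vs Keq = 3.0960e-06 ⇒ Q>K, reverse
Step 1:
                  B         L         E
  I         0.01496     1.166      3.98
  C           5.408     5.408    -3.605
  E           5.423     6.574    0.3746
  solve Keq expr → x = -1.803; check Q = 3.0960e-06
Then remove 1.745 M of L.
Step 2:
                  B         L         E
  I           5.423     4.829    0.3746
  C          0.1713    0.1713   -0.1142
  E           5.594         5    0.2603
  solve Keq expr → x = -0.05711; check Q = 3.0960e-06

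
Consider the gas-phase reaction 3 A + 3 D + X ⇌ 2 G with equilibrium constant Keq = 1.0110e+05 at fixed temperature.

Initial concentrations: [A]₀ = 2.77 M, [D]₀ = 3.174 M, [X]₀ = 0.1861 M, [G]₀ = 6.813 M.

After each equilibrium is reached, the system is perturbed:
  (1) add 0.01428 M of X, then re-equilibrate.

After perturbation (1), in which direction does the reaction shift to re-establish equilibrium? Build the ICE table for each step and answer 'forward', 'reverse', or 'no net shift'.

Q₀ = 0.367 vs Keq = 1.0110e+05 ⇒ Q<K, forward
Step 1:
                    A           D           X           G
  init           2.77       3.174      0.1861       6.813
  Δ           -0.5583     -0.5583     -0.1861      0.3722
  eq            2.212       2.616  2.6374e-06       7.185
  solve Keq expr → x = 0.1861; check Q = 1.0110e+05
Then add 0.01428 M of X.
Step 2:
                    A           D           X           G
  init          2.212       2.616     0.01428       7.185
  Δ          -0.04284    -0.04284    -0.01428     0.02856
  eq            2.169       2.573  2.9622e-06       7.214
  solve Keq expr → x = 0.01428; check Q = 1.0110e+05

Direction: forward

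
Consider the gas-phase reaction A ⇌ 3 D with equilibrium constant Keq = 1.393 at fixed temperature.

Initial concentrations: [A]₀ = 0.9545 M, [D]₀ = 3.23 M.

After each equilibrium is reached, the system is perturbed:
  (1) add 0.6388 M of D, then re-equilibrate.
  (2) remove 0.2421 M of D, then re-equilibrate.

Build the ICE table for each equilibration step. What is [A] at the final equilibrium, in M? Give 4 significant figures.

Q₀ = 35.3 vs Keq = 1.393 ⇒ Q>K, reverse
Step 1:
                    A           D
  init         0.9545        3.23
  Δ            0.6416      -1.925
  eq            1.596       1.305
  solve Keq expr → x = -0.6416; check Q = 1.393
Then add 0.6388 M of D.
Step 2:
                    A           D
  init          1.596       1.944
  Δ            0.1958     -0.5875
  eq            1.792       1.357
  solve Keq expr → x = -0.1958; check Q = 1.393
Then remove 0.2421 M of D.
Step 3:
                    A           D
  init          1.792       1.114
  Δ          -0.07436      0.2231
  eq            1.718       1.337
  solve Keq expr → x = 0.07436; check Q = 1.393

[A]_eq = 1.718 M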